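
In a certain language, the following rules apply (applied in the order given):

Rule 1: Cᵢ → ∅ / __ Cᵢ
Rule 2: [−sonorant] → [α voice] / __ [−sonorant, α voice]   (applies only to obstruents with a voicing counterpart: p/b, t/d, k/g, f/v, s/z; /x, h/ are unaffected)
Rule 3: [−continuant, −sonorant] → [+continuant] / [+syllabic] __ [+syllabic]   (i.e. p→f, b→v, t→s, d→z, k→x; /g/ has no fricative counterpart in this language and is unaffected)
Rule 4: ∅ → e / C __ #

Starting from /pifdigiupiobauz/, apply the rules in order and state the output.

pivdigiufiovauze

Rule 1 (degemination): no segment meets the environment; /pifdigiupiobauz/ is unchanged.
Rule 2 (regressive voicing assimilation): /f/ precedes the voiced obstruent /d/, so it voices to [v] by assimilation. /pifdigiupiobauz/ → pivdigiupiobauz.
Rule 3 (intervocalic spirantization): /p/ is a stop between vowels /u/ and /i/, so it spirantizes to the fricative [f]. /b/ is a stop between vowels /o/ and /a/, so it spirantizes to the fricative [v]. /pivdigiupiobauz/ → pivdigiufiovauz.
Rule 4 (final e-epenthesis): the form ends in the consonant /z/, so [e] is inserted word-finally. /pivdigiufiovauz/ → pivdigiufiovauze.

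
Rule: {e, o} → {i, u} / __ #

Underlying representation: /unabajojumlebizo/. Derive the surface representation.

unabajojumlebizu

Scanning /unabajojumlebizo/: /o/ at position 7 is not in the conditioning environment; /e/ at position 12 is not in the conditioning environment; /o/ is a mid vowel in word-final position, so it raises to [u].
Result: [unabajojumlebizu].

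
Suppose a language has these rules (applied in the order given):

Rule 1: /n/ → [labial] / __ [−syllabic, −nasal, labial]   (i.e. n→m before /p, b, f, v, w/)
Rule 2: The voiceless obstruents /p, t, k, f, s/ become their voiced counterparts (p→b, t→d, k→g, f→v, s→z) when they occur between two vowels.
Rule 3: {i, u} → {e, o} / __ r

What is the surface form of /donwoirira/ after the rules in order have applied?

Rule 1 (nasal place assimilation): /n/ precedes the labial consonant /w/, so it assimilates in place to [m]. /donwoirira/ → domwoirira.
Rule 2 (intervocalic voicing): no segment meets the environment; /domwoirira/ is unchanged.
Rule 3 (pre-rhotic lowering): /i/ is a high vowel immediately before /r/, so it lowers to [e]. /i/ is a high vowel immediately before /r/, so it lowers to [e]. /domwoirira/ → domwoerera.

domwoerera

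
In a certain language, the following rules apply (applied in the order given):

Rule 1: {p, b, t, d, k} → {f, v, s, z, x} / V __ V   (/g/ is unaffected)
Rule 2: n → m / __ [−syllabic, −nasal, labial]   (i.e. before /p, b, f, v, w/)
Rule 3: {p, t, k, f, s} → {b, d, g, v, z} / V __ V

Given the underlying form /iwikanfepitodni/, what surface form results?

iwixamfevizodni

Rule 1 (intervocalic spirantization): /k/ is a stop between vowels /i/ and /a/, so it spirantizes to the fricative [x]. /p/ is a stop between vowels /e/ and /i/, so it spirantizes to the fricative [f]. /t/ is a stop between vowels /i/ and /o/, so it spirantizes to the fricative [s]. /iwikanfepitodni/ → iwixanfefisodni.
Rule 2 (nasal place assimilation): /n/ precedes the labial consonant /f/, so it assimilates in place to [m]. /iwixanfefisodni/ → iwixamfefisodni.
Rule 3 (intervocalic voicing): /f/ is a voiceless obstruent between vowels /e/ and /i/, so it voices to [v]. /s/ is a voiceless obstruent between vowels /i/ and /o/, so it voices to [z]. /iwixamfefisodni/ → iwixamfevizodni.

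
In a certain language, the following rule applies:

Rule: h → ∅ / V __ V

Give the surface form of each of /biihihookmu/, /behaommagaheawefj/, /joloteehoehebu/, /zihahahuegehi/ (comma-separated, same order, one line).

biiiookmu, beaommagaeawefj, joloteeoeebu, ziaauegei

/biihihookmu/: /h/ occurs between vowels /i/ and /i/, so it deletes. /h/ occurs between vowels /i/ and /o/, so it deletes. → [biiiookmu].
/behaommagaheawefj/: /h/ occurs between vowels /e/ and /a/, so it deletes. /h/ occurs between vowels /a/ and /e/, so it deletes. → [beaommagaeawefj].
/joloteehoehebu/: /h/ occurs between vowels /e/ and /o/, so it deletes. /h/ occurs between vowels /e/ and /e/, so it deletes. → [joloteeoeebu].
/zihahahuegehi/: /h/ occurs between vowels /i/ and /a/, so it deletes. /h/ occurs between vowels /a/ and /a/, so it deletes. /h/ occurs between vowels /a/ and /u/, so it deletes. /h/ occurs between vowels /e/ and /i/, so it deletes. → [ziaauegei].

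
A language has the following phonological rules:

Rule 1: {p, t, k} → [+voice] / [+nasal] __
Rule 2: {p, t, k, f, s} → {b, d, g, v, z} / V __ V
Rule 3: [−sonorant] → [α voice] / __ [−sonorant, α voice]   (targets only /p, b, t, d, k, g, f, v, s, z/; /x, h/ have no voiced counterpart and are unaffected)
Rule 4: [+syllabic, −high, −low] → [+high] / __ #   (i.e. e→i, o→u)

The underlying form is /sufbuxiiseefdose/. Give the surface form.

Rule 1 (post-nasal voicing): no segment meets the environment; /sufbuxiiseefdose/ is unchanged.
Rule 2 (intervocalic voicing): /s/ is a voiceless obstruent between vowels /i/ and /e/, so it voices to [z]. /s/ is a voiceless obstruent between vowels /o/ and /e/, so it voices to [z]. /sufbuxiiseefdose/ → sufbuxiizeefdoze.
Rule 3 (regressive voicing assimilation): /f/ precedes the voiced obstruent /b/, so it voices to [v] by assimilation. /f/ precedes the voiced obstruent /d/, so it voices to [v] by assimilation. /sufbuxiizeefdoze/ → suvbuxiizeevdoze.
Rule 4 (final vowel raising): /e/ is a mid vowel in word-final position, so it raises to [i]. /suvbuxiizeevdoze/ → suvbuxiizeevdozi.

suvbuxiizeevdozi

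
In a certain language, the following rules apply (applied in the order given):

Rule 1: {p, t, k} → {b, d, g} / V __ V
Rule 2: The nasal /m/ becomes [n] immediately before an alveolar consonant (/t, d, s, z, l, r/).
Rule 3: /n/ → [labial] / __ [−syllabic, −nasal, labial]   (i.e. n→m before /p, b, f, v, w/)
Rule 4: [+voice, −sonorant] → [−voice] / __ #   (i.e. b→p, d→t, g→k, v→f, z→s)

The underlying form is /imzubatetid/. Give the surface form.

inzubadedit

Rule 1 (intervocalic voicing): /t/ is a voiceless stop between vowels /a/ and /e/, so it voices to [d]. /t/ is a voiceless stop between vowels /e/ and /i/, so it voices to [d]. /imzubatetid/ → imzubadedid.
Rule 2 (nasal place assimilation): /m/ precedes the alveolar consonant /z/, so it assimilates in place to [n]. /imzubadedid/ → inzubadedid.
Rule 3 (nasal place assimilation): no segment meets the environment; /inzubadedid/ is unchanged.
Rule 4 (final devoicing): /d/ is a voiced obstruent in word-final position, so it devoices to [t]. /inzubadedid/ → inzubadedit.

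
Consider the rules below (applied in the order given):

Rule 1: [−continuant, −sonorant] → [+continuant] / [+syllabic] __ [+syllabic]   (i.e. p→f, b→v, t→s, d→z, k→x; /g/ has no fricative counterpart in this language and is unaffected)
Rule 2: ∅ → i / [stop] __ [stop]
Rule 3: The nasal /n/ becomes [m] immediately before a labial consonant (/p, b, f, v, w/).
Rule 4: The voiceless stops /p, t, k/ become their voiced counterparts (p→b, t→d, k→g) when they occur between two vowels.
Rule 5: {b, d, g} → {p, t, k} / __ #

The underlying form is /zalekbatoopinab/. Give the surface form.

zalegibasoofinap

Rule 1 (intervocalic spirantization): /t/ is a stop between vowels /a/ and /o/, so it spirantizes to the fricative [s]. /p/ is a stop between vowels /o/ and /i/, so it spirantizes to the fricative [f]. /zalekbatoopinab/ → zalekbasoofinab.
Rule 2 (stop-cluster i-epenthesis): /k/ and /b/ form a stop–stop cluster, so [i] is inserted between them. /zalekbasoofinab/ → zalekibasoofinab.
Rule 3 (nasal place assimilation): no segment meets the environment; /zalekibasoofinab/ is unchanged.
Rule 4 (intervocalic voicing): /k/ is a voiceless stop between vowels /e/ and /i/, so it voices to [g]. /zalekibasoofinab/ → zalegibasoofinab.
Rule 5 (final devoicing): /b/ is a voiced stop in word-final position, so it devoices to [p]. /zalegibasoofinab/ → zalegibasoofinap.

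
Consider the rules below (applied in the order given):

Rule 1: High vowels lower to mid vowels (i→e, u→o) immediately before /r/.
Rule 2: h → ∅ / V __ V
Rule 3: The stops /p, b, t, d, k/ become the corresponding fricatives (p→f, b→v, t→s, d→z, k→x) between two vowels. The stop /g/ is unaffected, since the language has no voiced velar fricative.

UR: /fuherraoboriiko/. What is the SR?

fuerraovoriixo

Rule 1 (pre-rhotic lowering): no segment meets the environment; /fuherraoboriiko/ is unchanged.
Rule 2 (intervocalic h-deletion): /h/ occurs between vowels /u/ and /e/, so it deletes. /fuherraoboriiko/ → fuerraoboriiko.
Rule 3 (intervocalic spirantization): /b/ is a stop between vowels /o/ and /o/, so it spirantizes to the fricative [v]. /k/ is a stop between vowels /i/ and /o/, so it spirantizes to the fricative [x]. /fuerraoboriiko/ → fuerraovoriixo.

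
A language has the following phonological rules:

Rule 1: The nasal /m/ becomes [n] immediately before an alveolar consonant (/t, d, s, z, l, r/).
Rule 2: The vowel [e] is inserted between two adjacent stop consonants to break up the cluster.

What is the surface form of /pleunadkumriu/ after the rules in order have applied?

Rule 1 (nasal place assimilation): /m/ precedes the alveolar consonant /r/, so it assimilates in place to [n]. /pleunadkumriu/ → pleunadkunriu.
Rule 2 (stop-cluster e-epenthesis): /d/ and /k/ form a stop–stop cluster, so [e] is inserted between them. /pleunadkunriu/ → pleunadekunriu.

pleunadekunriu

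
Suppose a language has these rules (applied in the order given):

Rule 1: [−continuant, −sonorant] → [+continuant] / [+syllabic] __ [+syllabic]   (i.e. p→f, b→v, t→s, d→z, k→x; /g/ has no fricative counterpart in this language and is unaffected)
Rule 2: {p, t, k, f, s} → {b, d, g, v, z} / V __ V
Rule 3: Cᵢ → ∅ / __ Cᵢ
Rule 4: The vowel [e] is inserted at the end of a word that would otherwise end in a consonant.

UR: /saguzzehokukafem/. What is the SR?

saguzehoxuxaveme

Rule 1 (intervocalic spirantization): /k/ is a stop between vowels /o/ and /u/, so it spirantizes to the fricative [x]. /k/ is a stop between vowels /u/ and /a/, so it spirantizes to the fricative [x]. /saguzzehokukafem/ → saguzzehoxuxafem.
Rule 2 (intervocalic voicing): /f/ is a voiceless obstruent between vowels /a/ and /e/, so it voices to [v]. /saguzzehoxuxafem/ → saguzzehoxuxavem.
Rule 3 (degemination): /zz/ is a geminate; the first /z/ deletes. /saguzzehoxuxavem/ → saguzehoxuxavem.
Rule 4 (final e-epenthesis): the form ends in the consonant /m/, so [e] is inserted word-finally. /saguzehoxuxavem/ → saguzehoxuxaveme.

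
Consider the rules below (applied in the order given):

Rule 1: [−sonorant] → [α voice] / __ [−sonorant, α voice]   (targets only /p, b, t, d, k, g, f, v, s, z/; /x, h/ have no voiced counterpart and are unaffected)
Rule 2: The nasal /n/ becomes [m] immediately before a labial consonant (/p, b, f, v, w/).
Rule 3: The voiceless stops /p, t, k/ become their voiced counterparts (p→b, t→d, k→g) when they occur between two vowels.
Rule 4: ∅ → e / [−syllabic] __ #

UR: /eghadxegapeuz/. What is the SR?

Rule 1 (regressive voicing assimilation): /g/ precedes the voiceless obstruent /h/, so it devoices to [k] by assimilation. /d/ precedes the voiceless obstruent /x/, so it devoices to [t] by assimilation. /eghadxegapeuz/ → ekhatxegapeuz.
Rule 2 (nasal place assimilation): no segment meets the environment; /ekhatxegapeuz/ is unchanged.
Rule 3 (intervocalic voicing): /p/ is a voiceless stop between vowels /a/ and /e/, so it voices to [b]. /ekhatxegapeuz/ → ekhatxegabeuz.
Rule 4 (final e-epenthesis): the form ends in the consonant /z/, so [e] is inserted word-finally. /ekhatxegabeuz/ → ekhatxegabeuze.

ekhatxegabeuze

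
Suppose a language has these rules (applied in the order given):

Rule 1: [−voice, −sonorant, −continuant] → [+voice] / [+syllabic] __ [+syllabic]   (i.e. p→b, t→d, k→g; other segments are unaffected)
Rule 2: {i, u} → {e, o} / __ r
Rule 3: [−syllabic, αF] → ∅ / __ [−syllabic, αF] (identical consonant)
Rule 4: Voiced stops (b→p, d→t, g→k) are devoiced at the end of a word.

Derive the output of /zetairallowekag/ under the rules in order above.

zedaeralowegak

Rule 1 (intervocalic voicing): /t/ is a voiceless stop between vowels /e/ and /a/, so it voices to [d]. /k/ is a voiceless stop between vowels /e/ and /a/, so it voices to [g]. /zetairallowekag/ → zedairallowegag.
Rule 2 (pre-rhotic lowering): /i/ is a high vowel immediately before /r/, so it lowers to [e]. /zedairallowegag/ → zedaerallowegag.
Rule 3 (degemination): /ll/ is a geminate; the first /l/ deletes. /zedaerallowegag/ → zedaeralowegag.
Rule 4 (final devoicing): /g/ is a voiced stop in word-final position, so it devoices to [k]. /zedaeralowegag/ → zedaeralowegak.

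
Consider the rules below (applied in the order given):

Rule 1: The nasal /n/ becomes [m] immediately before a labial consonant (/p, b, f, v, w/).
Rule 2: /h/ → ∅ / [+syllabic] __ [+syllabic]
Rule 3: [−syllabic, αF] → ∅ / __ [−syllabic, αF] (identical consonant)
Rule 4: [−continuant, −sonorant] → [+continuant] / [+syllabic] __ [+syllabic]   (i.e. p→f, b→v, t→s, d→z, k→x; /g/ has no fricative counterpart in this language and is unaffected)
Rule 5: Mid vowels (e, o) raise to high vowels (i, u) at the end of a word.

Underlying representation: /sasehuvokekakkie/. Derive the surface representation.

saseuvoxexaxii

Rule 1 (nasal place assimilation): no segment meets the environment; /sasehuvokekakkie/ is unchanged.
Rule 2 (intervocalic h-deletion): /h/ occurs between vowels /e/ and /u/, so it deletes. /sasehuvokekakkie/ → saseuvokekakkie.
Rule 3 (degemination): /kk/ is a geminate; the first /k/ deletes. /saseuvokekakkie/ → saseuvokekakie.
Rule 4 (intervocalic spirantization): /k/ is a stop between vowels /o/ and /e/, so it spirantizes to the fricative [x]. /k/ is a stop between vowels /e/ and /a/, so it spirantizes to the fricative [x]. /k/ is a stop between vowels /a/ and /i/, so it spirantizes to the fricative [x]. /saseuvokekakie/ → saseuvoxexaxie.
Rule 5 (final vowel raising): /e/ is a mid vowel in word-final position, so it raises to [i]. /saseuvoxexaxie/ → saseuvoxexaxii.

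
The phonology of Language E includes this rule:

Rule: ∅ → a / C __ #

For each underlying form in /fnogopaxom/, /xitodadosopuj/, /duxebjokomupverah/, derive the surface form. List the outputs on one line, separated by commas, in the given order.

fnogopaxoma, xitodadosopuja, duxebjokomupveraha

/fnogopaxom/: the form ends in the consonant /m/, so [a] is inserted word-finally. → [fnogopaxoma].
/xitodadosopuj/: the form ends in the consonant /j/, so [a] is inserted word-finally. → [xitodadosopuja].
/duxebjokomupverah/: the form ends in the consonant /h/, so [a] is inserted word-finally. → [duxebjokomupveraha].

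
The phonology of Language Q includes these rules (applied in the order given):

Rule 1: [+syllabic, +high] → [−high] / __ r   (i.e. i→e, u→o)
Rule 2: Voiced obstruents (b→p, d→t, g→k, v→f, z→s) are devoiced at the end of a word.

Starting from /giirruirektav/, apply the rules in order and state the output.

Rule 1 (pre-rhotic lowering): /i/ is a high vowel immediately before /r/, so it lowers to [e]. /i/ is a high vowel immediately before /r/, so it lowers to [e]. /giirruirektav/ → gierruerektav.
Rule 2 (final devoicing): /v/ is a voiced obstruent in word-final position, so it devoices to [f]. /gierruerektav/ → gierruerektaf.

gierruerektaf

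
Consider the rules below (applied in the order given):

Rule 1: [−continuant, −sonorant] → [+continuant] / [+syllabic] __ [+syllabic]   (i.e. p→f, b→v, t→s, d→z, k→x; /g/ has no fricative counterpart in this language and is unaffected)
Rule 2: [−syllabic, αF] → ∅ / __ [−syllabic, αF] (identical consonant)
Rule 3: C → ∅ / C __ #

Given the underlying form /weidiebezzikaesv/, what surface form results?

Rule 1 (intervocalic spirantization): /d/ is a stop between vowels /i/ and /i/, so it spirantizes to the fricative [z]. /b/ is a stop between vowels /e/ and /e/, so it spirantizes to the fricative [v]. /k/ is a stop between vowels /i/ and /a/, so it spirantizes to the fricative [x]. /weidiebezzikaesv/ → weizievezzixaesv.
Rule 2 (degemination): /zz/ is a geminate; the first /z/ deletes. /weizievezzixaesv/ → weizievezixaesv.
Rule 3 (final cluster simplification): /v/ is the second consonant of a word-final cluster /sv/, so it deletes. /weizievezixaesv/ → weizievezixaes.

weizievezixaes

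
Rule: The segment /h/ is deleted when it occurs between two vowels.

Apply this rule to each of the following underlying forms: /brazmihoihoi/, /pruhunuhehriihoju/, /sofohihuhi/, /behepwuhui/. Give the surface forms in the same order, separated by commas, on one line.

/brazmihoihoi/: /h/ occurs between vowels /i/ and /o/, so it deletes. /h/ occurs between vowels /i/ and /o/, so it deletes. → [brazmioioi].
/pruhunuhehriihoju/: /h/ occurs between vowels /u/ and /u/, so it deletes. /h/ occurs between vowels /u/ and /e/, so it deletes. /h/ occurs between vowels /i/ and /o/, so it deletes. → [pruunuehriioju].
/sofohihuhi/: /h/ occurs between vowels /o/ and /i/, so it deletes. /h/ occurs between vowels /i/ and /u/, so it deletes. /h/ occurs between vowels /u/ and /i/, so it deletes. → [sofoiui].
/behepwuhui/: /h/ occurs between vowels /e/ and /e/, so it deletes. /h/ occurs between vowels /u/ and /u/, so it deletes. → [beepwuui].

brazmioioi, pruunuehriioju, sofoiui, beepwuui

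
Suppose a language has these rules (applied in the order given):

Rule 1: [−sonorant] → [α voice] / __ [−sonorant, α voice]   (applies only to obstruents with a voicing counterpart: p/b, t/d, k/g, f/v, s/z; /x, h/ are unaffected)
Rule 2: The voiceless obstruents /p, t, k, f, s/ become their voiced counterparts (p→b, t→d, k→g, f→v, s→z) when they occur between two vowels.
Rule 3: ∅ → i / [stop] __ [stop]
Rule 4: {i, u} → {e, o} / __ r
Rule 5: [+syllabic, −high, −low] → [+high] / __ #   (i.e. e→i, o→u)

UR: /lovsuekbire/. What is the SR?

Rule 1 (regressive voicing assimilation): /v/ precedes the voiceless obstruent /s/, so it devoices to [f] by assimilation. /k/ precedes the voiced obstruent /b/, so it voices to [g] by assimilation. /lovsuekbire/ → lofsuegbire.
Rule 2 (intervocalic voicing): no segment meets the environment; /lofsuegbire/ is unchanged.
Rule 3 (stop-cluster i-epenthesis): /g/ and /b/ form a stop–stop cluster, so [i] is inserted between them. /lofsuegbire/ → lofsuegibire.
Rule 4 (pre-rhotic lowering): /i/ is a high vowel immediately before /r/, so it lowers to [e]. /lofsuegibire/ → lofsuegibere.
Rule 5 (final vowel raising): /e/ is a mid vowel in word-final position, so it raises to [i]. /lofsuegibere/ → lofsuegiberi.

lofsuegiberi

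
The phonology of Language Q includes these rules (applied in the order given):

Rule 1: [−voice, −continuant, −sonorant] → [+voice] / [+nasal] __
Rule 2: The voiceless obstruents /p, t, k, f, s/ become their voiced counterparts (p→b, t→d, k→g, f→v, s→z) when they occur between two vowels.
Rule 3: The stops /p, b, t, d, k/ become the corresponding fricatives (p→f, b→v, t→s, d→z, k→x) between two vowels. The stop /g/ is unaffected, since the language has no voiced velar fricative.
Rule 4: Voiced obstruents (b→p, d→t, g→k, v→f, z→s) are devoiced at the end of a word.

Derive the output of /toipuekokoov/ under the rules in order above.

toivuegogoof

Rule 1 (post-nasal voicing): no segment meets the environment; /toipuekokoov/ is unchanged.
Rule 2 (intervocalic voicing): /p/ is a voiceless obstruent between vowels /i/ and /u/, so it voices to [b]. /k/ is a voiceless obstruent between vowels /e/ and /o/, so it voices to [g]. /k/ is a voiceless obstruent between vowels /o/ and /o/, so it voices to [g]. /toipuekokoov/ → toibuegogoov.
Rule 3 (intervocalic spirantization): /b/ is a stop between vowels /i/ and /u/, so it spirantizes to the fricative [v]. /toibuegogoov/ → toivuegogoov.
Rule 4 (final devoicing): /v/ is a voiced obstruent in word-final position, so it devoices to [f]. /toivuegogoov/ → toivuegogoof.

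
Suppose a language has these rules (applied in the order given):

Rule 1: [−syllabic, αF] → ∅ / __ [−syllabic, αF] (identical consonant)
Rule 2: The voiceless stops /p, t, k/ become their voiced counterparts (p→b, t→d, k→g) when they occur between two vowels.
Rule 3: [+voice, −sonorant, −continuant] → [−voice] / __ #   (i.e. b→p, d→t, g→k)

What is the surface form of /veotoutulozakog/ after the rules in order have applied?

Rule 1 (degemination): no segment meets the environment; /veotoutulozakog/ is unchanged.
Rule 2 (intervocalic voicing): /t/ is a voiceless stop between vowels /o/ and /o/, so it voices to [d]. /t/ is a voiceless stop between vowels /u/ and /u/, so it voices to [d]. /k/ is a voiceless stop between vowels /a/ and /o/, so it voices to [g]. /veotoutulozakog/ → veodoudulozagog.
Rule 3 (final devoicing): /g/ is a voiced stop in word-final position, so it devoices to [k]. /veodoudulozagog/ → veodoudulozagok.

veodoudulozagok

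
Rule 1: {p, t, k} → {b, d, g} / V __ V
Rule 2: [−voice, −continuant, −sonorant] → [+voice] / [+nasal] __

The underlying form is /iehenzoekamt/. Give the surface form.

Rule 1 (intervocalic voicing): /k/ is a voiceless stop between vowels /e/ and /a/, so it voices to [g]. /iehenzoekamt/ → iehenzoegamt.
Rule 2 (post-nasal voicing): /t/ is a voiceless stop immediately after the nasal /m/, so it voices to [d]. /iehenzoegamt/ → iehenzoegamd.

iehenzoegamd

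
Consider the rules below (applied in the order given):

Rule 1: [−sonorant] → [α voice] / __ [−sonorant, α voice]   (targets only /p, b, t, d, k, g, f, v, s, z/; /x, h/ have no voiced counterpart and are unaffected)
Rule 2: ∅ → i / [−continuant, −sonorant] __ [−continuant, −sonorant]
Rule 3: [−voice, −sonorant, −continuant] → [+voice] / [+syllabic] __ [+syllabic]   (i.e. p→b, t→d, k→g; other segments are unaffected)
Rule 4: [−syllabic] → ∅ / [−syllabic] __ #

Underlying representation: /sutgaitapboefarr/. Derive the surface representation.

Rule 1 (regressive voicing assimilation): /t/ precedes the voiced obstruent /g/, so it voices to [d] by assimilation. /p/ precedes the voiced obstruent /b/, so it voices to [b] by assimilation. /sutgaitapboefarr/ → sudgaitabboefarr.
Rule 2 (stop-cluster i-epenthesis): /d/ and /g/ form a stop–stop cluster, so [i] is inserted between them. /b/ and /b/ form a stop–stop cluster, so [i] is inserted between them. /sudgaitabboefarr/ → sudigaitabiboefarr.
Rule 3 (intervocalic voicing): /t/ is a voiceless stop between vowels /i/ and /a/, so it voices to [d]. /sudigaitabiboefarr/ → sudigaidabiboefarr.
Rule 4 (final cluster simplification): /r/ is the second consonant of a word-final cluster /rr/, so it deletes. /sudigaidabiboefarr/ → sudigaidabiboefar.

sudigaidabiboefar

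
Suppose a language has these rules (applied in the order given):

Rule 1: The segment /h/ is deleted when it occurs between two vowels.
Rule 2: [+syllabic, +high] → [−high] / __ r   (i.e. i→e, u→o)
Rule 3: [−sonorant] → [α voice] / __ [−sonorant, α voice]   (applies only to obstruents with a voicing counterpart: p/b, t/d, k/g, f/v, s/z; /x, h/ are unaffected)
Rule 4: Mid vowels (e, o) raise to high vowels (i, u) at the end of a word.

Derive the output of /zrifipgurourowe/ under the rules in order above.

zrifibgoroorowi

Rule 1 (intervocalic h-deletion): no segment meets the environment; /zrifipgurourowe/ is unchanged.
Rule 2 (pre-rhotic lowering): /u/ is a high vowel immediately before /r/, so it lowers to [o]. /u/ is a high vowel immediately before /r/, so it lowers to [o]. /zrifipgurourowe/ → zrifipgoroorowe.
Rule 3 (regressive voicing assimilation): /p/ precedes the voiced obstruent /g/, so it voices to [b] by assimilation. /zrifipgoroorowe/ → zrifibgoroorowe.
Rule 4 (final vowel raising): /e/ is a mid vowel in word-final position, so it raises to [i]. /zrifibgoroorowe/ → zrifibgoroorowi.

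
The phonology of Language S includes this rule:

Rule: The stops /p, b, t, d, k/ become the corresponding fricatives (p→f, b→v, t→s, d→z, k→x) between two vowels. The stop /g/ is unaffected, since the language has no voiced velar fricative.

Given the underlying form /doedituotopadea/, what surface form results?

Scanning /doedituotopadea/: /d/ at position 1 is not in the conditioning environment; /d/ is a stop between vowels /e/ and /i/, so it spirantizes to the fricative [z]; /t/ is a stop between vowels /i/ and /u/, so it spirantizes to the fricative [s]; /t/ is a stop between vowels /o/ and /o/, so it spirantizes to the fricative [s]; /p/ is a stop between vowels /o/ and /a/, so it spirantizes to the fricative [f]; /d/ is a stop between vowels /a/ and /e/, so it spirantizes to the fricative [z].
Result: [doezisuosofazea].

doezisuosofazea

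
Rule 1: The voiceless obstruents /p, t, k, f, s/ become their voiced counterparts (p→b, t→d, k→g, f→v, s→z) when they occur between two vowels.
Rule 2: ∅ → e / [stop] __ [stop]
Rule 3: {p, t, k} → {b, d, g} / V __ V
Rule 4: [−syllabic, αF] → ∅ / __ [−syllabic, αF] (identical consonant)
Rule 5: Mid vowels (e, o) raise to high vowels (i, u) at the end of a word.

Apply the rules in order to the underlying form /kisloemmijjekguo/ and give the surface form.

Rule 1 (intervocalic voicing): no segment meets the environment; /kisloemmijjekguo/ is unchanged.
Rule 2 (stop-cluster e-epenthesis): /k/ and /g/ form a stop–stop cluster, so [e] is inserted between them. /kisloemmijjekguo/ → kisloemmijjekeguo.
Rule 3 (intervocalic voicing): /k/ is a voiceless stop between vowels /e/ and /e/, so it voices to [g]. /kisloemmijjekeguo/ → kisloemmijjegeguo.
Rule 4 (degemination): /mm/ is a geminate; the first /m/ deletes. /jj/ is a geminate; the first /j/ deletes. /kisloemmijjegeguo/ → kisloemijegeguo.
Rule 5 (final vowel raising): /o/ is a mid vowel in word-final position, so it raises to [u]. /kisloemijegeguo/ → kisloemijegeguu.

kisloemijegeguu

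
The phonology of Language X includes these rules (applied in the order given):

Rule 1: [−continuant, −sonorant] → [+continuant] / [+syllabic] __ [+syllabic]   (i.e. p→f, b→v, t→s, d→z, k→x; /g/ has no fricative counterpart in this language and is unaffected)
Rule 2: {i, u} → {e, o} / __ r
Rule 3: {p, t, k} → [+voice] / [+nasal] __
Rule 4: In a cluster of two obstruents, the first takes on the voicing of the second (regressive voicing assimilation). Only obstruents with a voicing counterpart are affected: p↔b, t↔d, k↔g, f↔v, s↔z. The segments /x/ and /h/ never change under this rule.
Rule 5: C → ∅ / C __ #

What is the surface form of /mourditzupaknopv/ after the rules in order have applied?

moordidzufaknob

Rule 1 (intervocalic spirantization): /p/ is a stop between vowels /u/ and /a/, so it spirantizes to the fricative [f]. /mourditzupaknopv/ → mourditzufaknopv.
Rule 2 (pre-rhotic lowering): /u/ is a high vowel immediately before /r/, so it lowers to [o]. /mourditzufaknopv/ → moorditzufaknopv.
Rule 3 (post-nasal voicing): no segment meets the environment; /moorditzufaknopv/ is unchanged.
Rule 4 (regressive voicing assimilation): /t/ precedes the voiced obstruent /z/, so it voices to [d] by assimilation. /p/ precedes the voiced obstruent /v/, so it voices to [b] by assimilation. /moorditzufaknopv/ → moordidzufaknobv.
Rule 5 (final cluster simplification): /v/ is the second consonant of a word-final cluster /bv/, so it deletes. /moordidzufaknobv/ → moordidzufaknob.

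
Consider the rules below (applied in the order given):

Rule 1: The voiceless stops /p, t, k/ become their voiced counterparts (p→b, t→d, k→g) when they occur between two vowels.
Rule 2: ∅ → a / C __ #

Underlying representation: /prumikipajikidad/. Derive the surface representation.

Rule 1 (intervocalic voicing): /k/ is a voiceless stop between vowels /i/ and /i/, so it voices to [g]. /p/ is a voiceless stop between vowels /i/ and /a/, so it voices to [b]. /k/ is a voiceless stop between vowels /i/ and /i/, so it voices to [g]. /prumikipajikidad/ → prumigibajigidad.
Rule 2 (final a-epenthesis): the form ends in the consonant /d/, so [a] is inserted word-finally. /prumigibajigidad/ → prumigibajigidada.

prumigibajigidada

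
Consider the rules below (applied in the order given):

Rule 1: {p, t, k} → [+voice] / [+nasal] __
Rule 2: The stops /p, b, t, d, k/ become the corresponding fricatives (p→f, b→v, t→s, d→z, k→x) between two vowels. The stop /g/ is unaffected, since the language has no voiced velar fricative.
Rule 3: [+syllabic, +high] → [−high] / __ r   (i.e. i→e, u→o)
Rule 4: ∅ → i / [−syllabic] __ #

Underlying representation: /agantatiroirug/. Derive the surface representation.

Rule 1 (post-nasal voicing): /t/ is a voiceless stop immediately after the nasal /n/, so it voices to [d]. /agantatiroirug/ → agandatiroirug.
Rule 2 (intervocalic spirantization): /t/ is a stop between vowels /a/ and /i/, so it spirantizes to the fricative [s]. /agandatiroirug/ → agandasiroirug.
Rule 3 (pre-rhotic lowering): /i/ is a high vowel immediately before /r/, so it lowers to [e]. /i/ is a high vowel immediately before /r/, so it lowers to [e]. /agandasiroirug/ → agandaseroerug.
Rule 4 (final i-epenthesis): the form ends in the consonant /g/, so [i] is inserted word-finally. /agandaseroerug/ → agandaseroerugi.

agandaseroerugi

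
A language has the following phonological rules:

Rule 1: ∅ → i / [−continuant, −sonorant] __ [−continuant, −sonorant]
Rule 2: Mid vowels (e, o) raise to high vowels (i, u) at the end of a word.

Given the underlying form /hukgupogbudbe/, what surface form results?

Rule 1 (stop-cluster i-epenthesis): /k/ and /g/ form a stop–stop cluster, so [i] is inserted between them. /g/ and /b/ form a stop–stop cluster, so [i] is inserted between them. /d/ and /b/ form a stop–stop cluster, so [i] is inserted between them. /hukgupogbudbe/ → hukigupogibudibe.
Rule 2 (final vowel raising): /e/ is a mid vowel in word-final position, so it raises to [i]. /hukigupogibudibe/ → hukigupogibudibi.

hukigupogibudibi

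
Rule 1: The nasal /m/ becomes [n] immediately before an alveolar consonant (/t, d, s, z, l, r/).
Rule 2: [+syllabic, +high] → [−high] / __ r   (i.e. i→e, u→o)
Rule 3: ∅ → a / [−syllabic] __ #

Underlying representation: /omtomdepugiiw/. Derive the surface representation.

Rule 1 (nasal place assimilation): /m/ precedes the alveolar consonant /t/, so it assimilates in place to [n]. /m/ precedes the alveolar consonant /d/, so it assimilates in place to [n]. /omtomdepugiiw/ → ontondepugiiw.
Rule 2 (pre-rhotic lowering): no segment meets the environment; /ontondepugiiw/ is unchanged.
Rule 3 (final a-epenthesis): the form ends in the consonant /w/, so [a] is inserted word-finally. /ontondepugiiw/ → ontondepugiiwa.

ontondepugiiwa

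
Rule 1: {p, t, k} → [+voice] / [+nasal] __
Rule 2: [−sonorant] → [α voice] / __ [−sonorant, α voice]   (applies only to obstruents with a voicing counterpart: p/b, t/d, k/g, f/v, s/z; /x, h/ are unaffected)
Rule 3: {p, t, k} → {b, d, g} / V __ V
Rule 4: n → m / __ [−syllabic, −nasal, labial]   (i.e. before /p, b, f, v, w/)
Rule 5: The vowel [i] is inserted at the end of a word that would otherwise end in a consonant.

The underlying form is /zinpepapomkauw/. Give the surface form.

Rule 1 (post-nasal voicing): /p/ is a voiceless stop immediately after the nasal /n/, so it voices to [b]. /k/ is a voiceless stop immediately after the nasal /m/, so it voices to [g]. /zinpepapomkauw/ → zinbepapomgauw.
Rule 2 (regressive voicing assimilation): no segment meets the environment; /zinbepapomgauw/ is unchanged.
Rule 3 (intervocalic voicing): /p/ is a voiceless stop between vowels /e/ and /a/, so it voices to [b]. /p/ is a voiceless stop between vowels /a/ and /o/, so it voices to [b]. /zinbepapomgauw/ → zinbebabomgauw.
Rule 4 (nasal place assimilation): /n/ precedes the labial consonant /b/, so it assimilates in place to [m]. /zinbebabomgauw/ → zimbebabomgauw.
Rule 5 (final i-epenthesis): the form ends in the consonant /w/, so [i] is inserted word-finally. /zimbebabomgauw/ → zimbebabomgauwi.

zimbebabomgauwi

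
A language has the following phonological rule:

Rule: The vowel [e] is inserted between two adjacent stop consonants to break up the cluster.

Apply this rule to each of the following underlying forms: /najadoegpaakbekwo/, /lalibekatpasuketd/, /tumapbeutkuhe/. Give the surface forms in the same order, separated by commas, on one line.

/najadoegpaakbekwo/: /g/ and /p/ form a stop–stop cluster, so [e] is inserted between them. /k/ and /b/ form a stop–stop cluster, so [e] is inserted between them. → [najadoegepaakebekwo].
/lalibekatpasuketd/: /t/ and /p/ form a stop–stop cluster, so [e] is inserted between them. /t/ and /d/ form a stop–stop cluster, so [e] is inserted between them. → [lalibekatepasuketed].
/tumapbeutkuhe/: /p/ and /b/ form a stop–stop cluster, so [e] is inserted between them. /t/ and /k/ form a stop–stop cluster, so [e] is inserted between them. → [tumapebeutekuhe].

najadoegepaakebekwo, lalibekatepasuketed, tumapebeutekuhe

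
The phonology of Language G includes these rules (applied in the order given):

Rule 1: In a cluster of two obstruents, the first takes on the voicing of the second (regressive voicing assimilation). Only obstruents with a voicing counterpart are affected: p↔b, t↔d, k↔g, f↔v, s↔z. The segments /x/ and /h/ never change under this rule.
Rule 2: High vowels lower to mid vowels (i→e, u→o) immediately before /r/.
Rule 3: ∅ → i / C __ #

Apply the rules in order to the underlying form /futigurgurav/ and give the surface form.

futigorgoravi

Rule 1 (regressive voicing assimilation): no segment meets the environment; /futigurgurav/ is unchanged.
Rule 2 (pre-rhotic lowering): /u/ is a high vowel immediately before /r/, so it lowers to [o]. /u/ is a high vowel immediately before /r/, so it lowers to [o]. /futigurgurav/ → futigorgorav.
Rule 3 (final i-epenthesis): the form ends in the consonant /v/, so [i] is inserted word-finally. /futigorgorav/ → futigorgoravi.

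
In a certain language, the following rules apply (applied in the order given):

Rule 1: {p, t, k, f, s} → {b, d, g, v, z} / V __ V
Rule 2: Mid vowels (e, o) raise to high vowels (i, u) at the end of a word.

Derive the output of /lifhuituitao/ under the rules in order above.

lifhuiduidau

Rule 1 (intervocalic voicing): /t/ is a voiceless obstruent between vowels /i/ and /u/, so it voices to [d]. /t/ is a voiceless obstruent between vowels /i/ and /a/, so it voices to [d]. /lifhuituitao/ → lifhuiduidao.
Rule 2 (final vowel raising): /o/ is a mid vowel in word-final position, so it raises to [u]. /lifhuiduidao/ → lifhuiduidau.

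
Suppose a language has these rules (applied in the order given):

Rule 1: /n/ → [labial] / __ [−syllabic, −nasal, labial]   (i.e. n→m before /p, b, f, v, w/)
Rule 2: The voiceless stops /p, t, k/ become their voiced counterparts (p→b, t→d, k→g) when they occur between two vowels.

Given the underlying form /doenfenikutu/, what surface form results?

doemfenigudu

Rule 1 (nasal place assimilation): /n/ precedes the labial consonant /f/, so it assimilates in place to [m]. /doenfenikutu/ → doemfenikutu.
Rule 2 (intervocalic voicing): /k/ is a voiceless stop between vowels /i/ and /u/, so it voices to [g]. /t/ is a voiceless stop between vowels /u/ and /u/, so it voices to [d]. /doemfenikutu/ → doemfenigudu.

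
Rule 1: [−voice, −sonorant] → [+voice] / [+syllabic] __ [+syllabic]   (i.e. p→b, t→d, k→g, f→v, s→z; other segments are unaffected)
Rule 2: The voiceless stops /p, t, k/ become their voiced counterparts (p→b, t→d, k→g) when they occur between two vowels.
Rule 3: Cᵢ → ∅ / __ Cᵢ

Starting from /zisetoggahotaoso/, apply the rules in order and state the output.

Rule 1 (intervocalic voicing): /s/ is a voiceless obstruent between vowels /i/ and /e/, so it voices to [z]. /t/ is a voiceless obstruent between vowels /e/ and /o/, so it voices to [d]. /t/ is a voiceless obstruent between vowels /o/ and /a/, so it voices to [d]. /s/ is a voiceless obstruent between vowels /o/ and /o/, so it voices to [z]. /zisetoggahotaoso/ → zizedoggahodaozo.
Rule 2 (intervocalic voicing): no segment meets the environment; /zizedoggahodaozo/ is unchanged.
Rule 3 (degemination): /gg/ is a geminate; the first /g/ deletes. /zizedoggahodaozo/ → zizedogahodaozo.

zizedogahodaozo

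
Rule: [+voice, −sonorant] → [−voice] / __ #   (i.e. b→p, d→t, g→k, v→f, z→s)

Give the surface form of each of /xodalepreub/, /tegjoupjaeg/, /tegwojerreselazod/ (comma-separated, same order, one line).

xodalepreup, tegjoupjaek, tegwojerreselazot

/xodalepreub/: /b/ is a voiced obstruent in word-final position, so it devoices to [p]. → [xodalepreup].
/tegjoupjaeg/: /g/ is a voiced obstruent in word-final position, so it devoices to [k]. → [tegjoupjaek].
/tegwojerreselazod/: /d/ is a voiced obstruent in word-final position, so it devoices to [t]. → [tegwojerreselazot].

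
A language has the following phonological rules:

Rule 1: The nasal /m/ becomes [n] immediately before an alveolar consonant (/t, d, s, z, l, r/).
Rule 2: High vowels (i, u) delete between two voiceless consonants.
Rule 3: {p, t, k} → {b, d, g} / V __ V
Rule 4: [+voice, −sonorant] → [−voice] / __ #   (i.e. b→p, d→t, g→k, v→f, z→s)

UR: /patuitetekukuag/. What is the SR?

paduidedekkuak

Rule 1 (nasal place assimilation): no segment meets the environment; /patuitetekukuag/ is unchanged.
Rule 2 (high vowel syncope): /u/ is a high vowel flanked by voiceless consonants /k/ and /k/, so it deletes. /patuitetekukuag/ → patuitetekkuag.
Rule 3 (intervocalic voicing): /t/ is a voiceless stop between vowels /a/ and /u/, so it voices to [d]. /t/ is a voiceless stop between vowels /i/ and /e/, so it voices to [d]. /t/ is a voiceless stop between vowels /e/ and /e/, so it voices to [d]. /patuitetekkuag/ → paduidedekkuag.
Rule 4 (final devoicing): /g/ is a voiced obstruent in word-final position, so it devoices to [k]. /paduidedekkuag/ → paduidedekkuak.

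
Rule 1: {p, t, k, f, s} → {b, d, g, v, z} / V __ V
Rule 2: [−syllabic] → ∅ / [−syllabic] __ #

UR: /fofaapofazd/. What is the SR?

Rule 1 (intervocalic voicing): /f/ is a voiceless obstruent between vowels /o/ and /a/, so it voices to [v]. /p/ is a voiceless obstruent between vowels /a/ and /o/, so it voices to [b]. /f/ is a voiceless obstruent between vowels /o/ and /a/, so it voices to [v]. /fofaapofazd/ → fovaabovazd.
Rule 2 (final cluster simplification): /d/ is the second consonant of a word-final cluster /zd/, so it deletes. /fovaabovazd/ → fovaabovaz.

fovaabovaz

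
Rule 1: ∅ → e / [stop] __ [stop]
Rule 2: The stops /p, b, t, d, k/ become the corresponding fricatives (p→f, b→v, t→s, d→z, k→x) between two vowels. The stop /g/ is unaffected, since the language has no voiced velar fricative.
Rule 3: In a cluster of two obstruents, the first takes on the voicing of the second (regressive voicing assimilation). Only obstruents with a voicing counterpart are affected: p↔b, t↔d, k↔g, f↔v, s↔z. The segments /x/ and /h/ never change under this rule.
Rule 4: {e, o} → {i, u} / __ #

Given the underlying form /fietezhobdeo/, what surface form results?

Rule 1 (stop-cluster e-epenthesis): /b/ and /d/ form a stop–stop cluster, so [e] is inserted between them. /fietezhobdeo/ → fietezhobedeo.
Rule 2 (intervocalic spirantization): /t/ is a stop between vowels /e/ and /e/, so it spirantizes to the fricative [s]. /b/ is a stop between vowels /o/ and /e/, so it spirantizes to the fricative [v]. /d/ is a stop between vowels /e/ and /e/, so it spirantizes to the fricative [z]. /fietezhobedeo/ → fiesezhovezeo.
Rule 3 (regressive voicing assimilation): /z/ precedes the voiceless obstruent /h/, so it devoices to [s] by assimilation. /fiesezhovezeo/ → fieseshovezeo.
Rule 4 (final vowel raising): /o/ is a mid vowel in word-final position, so it raises to [u]. /fieseshovezeo/ → fieseshovezeu.

fieseshovezeu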